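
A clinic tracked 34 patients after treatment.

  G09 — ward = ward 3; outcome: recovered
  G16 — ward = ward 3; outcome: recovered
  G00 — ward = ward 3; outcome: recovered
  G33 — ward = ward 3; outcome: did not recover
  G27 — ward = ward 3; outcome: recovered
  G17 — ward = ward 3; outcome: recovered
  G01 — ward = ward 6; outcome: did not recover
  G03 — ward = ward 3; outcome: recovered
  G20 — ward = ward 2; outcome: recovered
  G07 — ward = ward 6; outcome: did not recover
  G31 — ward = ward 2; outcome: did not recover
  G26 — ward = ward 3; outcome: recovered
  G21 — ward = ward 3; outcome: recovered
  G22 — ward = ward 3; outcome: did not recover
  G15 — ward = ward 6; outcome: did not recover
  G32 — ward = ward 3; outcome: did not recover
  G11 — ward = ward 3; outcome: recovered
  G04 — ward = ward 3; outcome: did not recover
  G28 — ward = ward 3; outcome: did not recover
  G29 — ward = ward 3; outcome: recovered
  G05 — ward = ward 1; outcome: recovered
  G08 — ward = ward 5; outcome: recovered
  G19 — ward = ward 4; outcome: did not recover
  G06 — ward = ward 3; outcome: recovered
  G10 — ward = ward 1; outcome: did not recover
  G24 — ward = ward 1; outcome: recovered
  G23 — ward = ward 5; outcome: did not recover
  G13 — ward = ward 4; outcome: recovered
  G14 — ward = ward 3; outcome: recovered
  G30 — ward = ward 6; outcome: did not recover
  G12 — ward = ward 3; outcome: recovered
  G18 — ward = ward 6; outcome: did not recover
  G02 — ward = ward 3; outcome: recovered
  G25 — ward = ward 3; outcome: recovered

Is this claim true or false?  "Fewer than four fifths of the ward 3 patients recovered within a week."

True

The determiner here denotes the relation: |A ∩ B| / |A| < 4/5.
|A| = 20, |A ∩ B| = 15, |A ∖ B| = 5.
|A ∩ B|/|A| = 15/20, so the statement is true.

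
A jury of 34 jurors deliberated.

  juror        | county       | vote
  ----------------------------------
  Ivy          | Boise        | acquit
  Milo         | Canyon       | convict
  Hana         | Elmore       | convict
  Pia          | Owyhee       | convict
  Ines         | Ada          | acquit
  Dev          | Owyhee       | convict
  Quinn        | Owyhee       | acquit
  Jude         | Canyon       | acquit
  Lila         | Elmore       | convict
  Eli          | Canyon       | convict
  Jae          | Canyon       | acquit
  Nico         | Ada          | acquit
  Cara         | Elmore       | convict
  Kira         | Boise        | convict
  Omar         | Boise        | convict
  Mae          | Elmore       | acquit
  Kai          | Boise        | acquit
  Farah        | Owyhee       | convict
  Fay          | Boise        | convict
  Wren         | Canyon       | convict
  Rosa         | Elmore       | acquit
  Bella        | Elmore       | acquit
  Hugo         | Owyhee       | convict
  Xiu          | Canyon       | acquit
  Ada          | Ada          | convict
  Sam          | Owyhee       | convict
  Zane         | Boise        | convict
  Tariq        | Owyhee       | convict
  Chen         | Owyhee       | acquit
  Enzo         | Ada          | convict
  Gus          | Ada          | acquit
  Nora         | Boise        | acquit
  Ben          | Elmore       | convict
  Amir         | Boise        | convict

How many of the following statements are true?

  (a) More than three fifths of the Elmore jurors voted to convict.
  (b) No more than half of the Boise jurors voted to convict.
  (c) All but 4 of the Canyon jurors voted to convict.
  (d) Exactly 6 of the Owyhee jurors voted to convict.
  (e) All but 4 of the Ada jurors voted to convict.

1

(a) Elmore: |A| = 7, |A ∩ B| = 4; needs |A ∩ B| / |A| > 3/5 — false.
(b) Boise: |A| = 8, |A ∩ B| = 5; needs |A ∩ B| ≤ |A ∖ B| — false.
(c) Canyon: |A| = 6, |A ∩ B| = 3; needs |A ∖ B| = 4 — false.
(d) Owyhee: |A| = 8, |A ∩ B| = 6; needs |A ∩ B| = 6 — true.
(e) Ada: |A| = 5, |A ∩ B| = 2; needs |A ∖ B| = 4 — false.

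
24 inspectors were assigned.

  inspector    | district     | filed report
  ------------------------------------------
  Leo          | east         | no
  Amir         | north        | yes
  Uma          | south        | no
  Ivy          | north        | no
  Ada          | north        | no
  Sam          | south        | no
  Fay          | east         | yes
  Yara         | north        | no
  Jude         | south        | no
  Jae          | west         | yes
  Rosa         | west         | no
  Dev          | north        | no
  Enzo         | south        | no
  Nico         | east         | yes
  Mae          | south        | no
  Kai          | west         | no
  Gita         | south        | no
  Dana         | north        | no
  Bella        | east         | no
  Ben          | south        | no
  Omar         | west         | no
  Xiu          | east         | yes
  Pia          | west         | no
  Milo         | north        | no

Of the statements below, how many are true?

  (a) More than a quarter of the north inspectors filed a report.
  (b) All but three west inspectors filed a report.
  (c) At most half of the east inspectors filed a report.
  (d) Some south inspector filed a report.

0

(a) north: |A| = 7, |A ∩ B| = 1; needs |A ∩ B| / |A| > 1/4 — false.
(b) west: |A| = 5, |A ∩ B| = 1; needs |A ∖ B| = 3 — false.
(c) east: |A| = 5, |A ∩ B| = 3; needs |A ∩ B| ≤ |A ∖ B| — false.
(d) south: |A| = 7, |A ∩ B| = 0; needs A ∩ B ≠ ∅ (|A ∩ B| ≥ 1) — false.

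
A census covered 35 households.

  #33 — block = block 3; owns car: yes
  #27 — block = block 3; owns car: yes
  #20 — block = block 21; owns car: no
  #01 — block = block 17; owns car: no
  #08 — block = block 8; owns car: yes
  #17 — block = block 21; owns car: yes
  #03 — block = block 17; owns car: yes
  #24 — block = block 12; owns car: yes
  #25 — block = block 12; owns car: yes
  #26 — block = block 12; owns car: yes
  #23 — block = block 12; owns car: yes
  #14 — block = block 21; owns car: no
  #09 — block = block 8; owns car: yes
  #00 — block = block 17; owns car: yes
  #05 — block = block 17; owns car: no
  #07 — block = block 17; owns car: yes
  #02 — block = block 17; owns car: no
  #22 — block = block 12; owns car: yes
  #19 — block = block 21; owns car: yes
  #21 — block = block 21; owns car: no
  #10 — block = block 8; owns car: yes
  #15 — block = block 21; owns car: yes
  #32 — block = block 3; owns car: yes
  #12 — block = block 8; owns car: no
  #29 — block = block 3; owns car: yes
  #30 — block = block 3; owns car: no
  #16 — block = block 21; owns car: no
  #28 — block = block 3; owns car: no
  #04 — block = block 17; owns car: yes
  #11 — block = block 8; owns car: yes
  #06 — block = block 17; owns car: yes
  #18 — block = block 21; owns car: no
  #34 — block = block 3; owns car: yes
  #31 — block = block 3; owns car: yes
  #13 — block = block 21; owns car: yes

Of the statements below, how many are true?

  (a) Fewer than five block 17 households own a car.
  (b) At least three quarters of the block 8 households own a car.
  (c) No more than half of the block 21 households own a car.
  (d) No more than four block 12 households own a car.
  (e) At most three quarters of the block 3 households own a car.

(a) block 17: |A| = 8, |A ∩ B| = 5; needs |A ∩ B| < 5 — false.
(b) block 8: |A| = 5, |A ∩ B| = 4; needs |A ∩ B| / |A| ≥ 3/4 — true.
(c) block 21: |A| = 9, |A ∩ B| = 4; needs |A ∩ B| ≤ |A ∖ B| — true.
(d) block 12: |A| = 5, |A ∩ B| = 5; needs |A ∩ B| ≤ 4 — false.
(e) block 3: |A| = 8, |A ∩ B| = 6; needs |A ∩ B| / |A| ≤ 3/4 — true.

3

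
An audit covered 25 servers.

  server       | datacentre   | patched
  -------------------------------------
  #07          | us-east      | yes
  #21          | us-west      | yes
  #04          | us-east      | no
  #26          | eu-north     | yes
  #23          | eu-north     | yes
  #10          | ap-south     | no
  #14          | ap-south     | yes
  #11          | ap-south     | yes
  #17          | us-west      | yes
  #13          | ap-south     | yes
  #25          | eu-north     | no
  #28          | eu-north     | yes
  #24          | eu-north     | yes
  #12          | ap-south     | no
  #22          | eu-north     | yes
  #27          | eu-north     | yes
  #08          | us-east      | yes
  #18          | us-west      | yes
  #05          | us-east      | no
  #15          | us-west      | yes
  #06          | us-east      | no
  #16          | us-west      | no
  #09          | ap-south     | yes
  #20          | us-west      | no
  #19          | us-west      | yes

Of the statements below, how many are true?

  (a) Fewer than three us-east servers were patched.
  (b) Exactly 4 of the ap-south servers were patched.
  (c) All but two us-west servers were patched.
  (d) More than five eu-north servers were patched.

4

(a) us-east: |A| = 5, |A ∩ B| = 2; needs |A ∩ B| < 3 — true.
(b) ap-south: |A| = 6, |A ∩ B| = 4; needs |A ∩ B| = 4 — true.
(c) us-west: |A| = 7, |A ∩ B| = 5; needs |A ∖ B| = 2 — true.
(d) eu-north: |A| = 7, |A ∩ B| = 6; needs |A ∩ B| > 5 — true.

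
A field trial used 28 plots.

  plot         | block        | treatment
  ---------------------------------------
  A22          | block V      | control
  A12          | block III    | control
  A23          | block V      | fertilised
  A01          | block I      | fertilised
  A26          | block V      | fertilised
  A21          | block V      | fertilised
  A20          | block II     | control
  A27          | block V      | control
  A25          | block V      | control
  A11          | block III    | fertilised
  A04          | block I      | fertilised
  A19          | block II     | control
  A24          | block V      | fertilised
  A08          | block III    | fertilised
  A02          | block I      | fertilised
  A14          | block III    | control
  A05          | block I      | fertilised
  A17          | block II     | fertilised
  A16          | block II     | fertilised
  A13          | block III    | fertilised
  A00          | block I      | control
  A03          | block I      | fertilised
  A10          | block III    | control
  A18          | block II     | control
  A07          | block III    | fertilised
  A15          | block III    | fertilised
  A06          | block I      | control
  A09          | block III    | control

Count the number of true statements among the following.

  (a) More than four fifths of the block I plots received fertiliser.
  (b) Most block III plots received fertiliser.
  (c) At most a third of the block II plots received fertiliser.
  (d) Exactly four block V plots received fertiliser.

(a) block I: |A| = 7, |A ∩ B| = 5; needs |A ∩ B| / |A| > 4/5 — false.
(b) block III: |A| = 9, |A ∩ B| = 5; needs |A ∩ B| > |A ∖ B| — true.
(c) block II: |A| = 5, |A ∩ B| = 2; needs |A ∩ B| / |A| ≤ 1/3 — false.
(d) block V: |A| = 7, |A ∩ B| = 4; needs |A ∩ B| = 4 — true.

2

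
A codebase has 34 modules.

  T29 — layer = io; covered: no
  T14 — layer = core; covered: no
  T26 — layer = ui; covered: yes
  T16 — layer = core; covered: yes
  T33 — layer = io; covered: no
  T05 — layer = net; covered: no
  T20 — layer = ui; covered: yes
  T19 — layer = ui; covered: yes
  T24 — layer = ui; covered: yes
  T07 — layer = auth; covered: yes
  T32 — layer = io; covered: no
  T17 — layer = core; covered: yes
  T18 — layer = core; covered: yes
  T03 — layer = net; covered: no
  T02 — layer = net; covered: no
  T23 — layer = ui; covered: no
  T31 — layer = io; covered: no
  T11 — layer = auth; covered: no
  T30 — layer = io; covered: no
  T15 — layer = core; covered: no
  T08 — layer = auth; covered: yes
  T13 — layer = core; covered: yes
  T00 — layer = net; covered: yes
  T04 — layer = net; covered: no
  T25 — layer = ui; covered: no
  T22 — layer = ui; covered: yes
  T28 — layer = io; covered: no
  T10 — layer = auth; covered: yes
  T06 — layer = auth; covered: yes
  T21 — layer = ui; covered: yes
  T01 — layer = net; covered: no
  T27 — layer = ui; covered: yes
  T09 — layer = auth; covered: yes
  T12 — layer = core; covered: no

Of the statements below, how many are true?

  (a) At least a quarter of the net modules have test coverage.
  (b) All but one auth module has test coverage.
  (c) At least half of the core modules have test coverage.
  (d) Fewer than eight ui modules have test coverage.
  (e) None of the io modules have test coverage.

(a) net: |A| = 6, |A ∩ B| = 1; needs |A ∩ B| / |A| ≥ 1/4 — false.
(b) auth: |A| = 6, |A ∩ B| = 5; needs |A ∖ B| = 1 — true.
(c) core: |A| = 7, |A ∩ B| = 4; needs |A ∩ B| ≥ |A ∖ B| — true.
(d) ui: |A| = 9, |A ∩ B| = 7; needs |A ∩ B| < 8 — true.
(e) io: |A| = 6, |A ∩ B| = 0; needs A ∩ B = ∅ (|A ∩ B| = 0) — true.

4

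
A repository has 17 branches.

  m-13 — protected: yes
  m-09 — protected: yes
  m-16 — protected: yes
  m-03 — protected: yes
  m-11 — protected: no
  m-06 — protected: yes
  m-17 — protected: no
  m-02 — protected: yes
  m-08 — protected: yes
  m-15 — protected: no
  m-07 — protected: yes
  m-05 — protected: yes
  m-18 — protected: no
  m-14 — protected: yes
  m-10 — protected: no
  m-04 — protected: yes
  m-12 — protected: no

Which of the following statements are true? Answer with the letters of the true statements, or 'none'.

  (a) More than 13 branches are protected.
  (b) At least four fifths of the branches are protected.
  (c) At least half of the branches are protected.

|A| = 17, |A ∩ B| = 11, |A ∖ B| = 6.
(a) |A ∩ B| > 13: fails.
(b) |A ∩ B| / |A| ≥ 4/5: fails.
(c) |A ∩ B| ≥ |A ∖ B|: holds.

(c)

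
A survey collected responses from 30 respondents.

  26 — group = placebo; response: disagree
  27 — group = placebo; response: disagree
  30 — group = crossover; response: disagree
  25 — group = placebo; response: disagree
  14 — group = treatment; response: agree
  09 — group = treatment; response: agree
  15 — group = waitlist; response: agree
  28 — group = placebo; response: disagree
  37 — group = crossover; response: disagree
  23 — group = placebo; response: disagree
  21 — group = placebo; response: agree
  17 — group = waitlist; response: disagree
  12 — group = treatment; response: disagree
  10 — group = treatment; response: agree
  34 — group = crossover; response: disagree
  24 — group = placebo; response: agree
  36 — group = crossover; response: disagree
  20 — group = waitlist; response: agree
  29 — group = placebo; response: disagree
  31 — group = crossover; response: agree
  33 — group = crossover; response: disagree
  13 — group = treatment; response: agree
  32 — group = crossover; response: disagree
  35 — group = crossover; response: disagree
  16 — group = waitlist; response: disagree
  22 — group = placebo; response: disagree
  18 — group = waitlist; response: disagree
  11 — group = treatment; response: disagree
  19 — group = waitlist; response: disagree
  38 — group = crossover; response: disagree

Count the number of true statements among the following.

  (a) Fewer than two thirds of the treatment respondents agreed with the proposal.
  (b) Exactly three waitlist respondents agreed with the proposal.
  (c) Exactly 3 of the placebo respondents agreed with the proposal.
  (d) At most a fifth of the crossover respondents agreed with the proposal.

1

(a) treatment: |A| = 6, |A ∩ B| = 4; needs |A ∩ B| / |A| < 2/3 — false.
(b) waitlist: |A| = 6, |A ∩ B| = 2; needs |A ∩ B| = 3 — false.
(c) placebo: |A| = 9, |A ∩ B| = 2; needs |A ∩ B| = 3 — false.
(d) crossover: |A| = 9, |A ∩ B| = 1; needs |A ∩ B| / |A| ≤ 1/5 — true.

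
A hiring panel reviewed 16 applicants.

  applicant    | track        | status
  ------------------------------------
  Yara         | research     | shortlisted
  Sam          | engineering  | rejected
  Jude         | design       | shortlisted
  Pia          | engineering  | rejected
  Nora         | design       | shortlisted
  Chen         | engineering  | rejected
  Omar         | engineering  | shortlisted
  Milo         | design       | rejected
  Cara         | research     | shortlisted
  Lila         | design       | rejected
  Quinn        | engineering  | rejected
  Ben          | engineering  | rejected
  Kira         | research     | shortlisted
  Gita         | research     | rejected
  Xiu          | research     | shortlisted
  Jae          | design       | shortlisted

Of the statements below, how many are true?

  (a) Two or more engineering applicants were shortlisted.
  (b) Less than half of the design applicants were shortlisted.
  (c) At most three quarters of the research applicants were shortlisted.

(a) engineering: |A| = 6, |A ∩ B| = 1; needs |A ∩ B| ≥ 2 — false.
(b) design: |A| = 5, |A ∩ B| = 3; needs |A ∩ B| < |A ∖ B| — false.
(c) research: |A| = 5, |A ∩ B| = 4; needs |A ∩ B| / |A| ≤ 3/4 — false.

0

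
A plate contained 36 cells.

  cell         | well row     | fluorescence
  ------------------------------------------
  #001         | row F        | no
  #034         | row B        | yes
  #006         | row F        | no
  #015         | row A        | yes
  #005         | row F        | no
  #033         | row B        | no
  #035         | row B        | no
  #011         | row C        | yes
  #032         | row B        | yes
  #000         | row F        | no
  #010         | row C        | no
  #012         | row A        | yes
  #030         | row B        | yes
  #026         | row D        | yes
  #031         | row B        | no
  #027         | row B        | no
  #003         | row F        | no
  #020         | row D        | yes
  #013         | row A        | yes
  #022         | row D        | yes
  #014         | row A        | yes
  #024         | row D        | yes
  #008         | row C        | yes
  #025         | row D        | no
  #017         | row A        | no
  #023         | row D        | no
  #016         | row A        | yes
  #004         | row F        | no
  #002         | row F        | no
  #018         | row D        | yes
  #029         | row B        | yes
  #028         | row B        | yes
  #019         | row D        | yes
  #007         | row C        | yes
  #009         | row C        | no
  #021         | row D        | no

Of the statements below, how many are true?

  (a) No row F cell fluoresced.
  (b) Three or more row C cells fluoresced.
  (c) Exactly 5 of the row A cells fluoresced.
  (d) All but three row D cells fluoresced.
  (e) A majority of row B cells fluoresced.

(a) row F: |A| = 7, |A ∩ B| = 0; needs A ∩ B = ∅ (|A ∩ B| = 0) — true.
(b) row C: |A| = 5, |A ∩ B| = 3; needs |A ∩ B| ≥ 3 — true.
(c) row A: |A| = 6, |A ∩ B| = 5; needs |A ∩ B| = 5 — true.
(d) row D: |A| = 9, |A ∩ B| = 6; needs |A ∖ B| = 3 — true.
(e) row B: |A| = 9, |A ∩ B| = 5; needs |A ∩ B| > |A ∖ B| — true.

5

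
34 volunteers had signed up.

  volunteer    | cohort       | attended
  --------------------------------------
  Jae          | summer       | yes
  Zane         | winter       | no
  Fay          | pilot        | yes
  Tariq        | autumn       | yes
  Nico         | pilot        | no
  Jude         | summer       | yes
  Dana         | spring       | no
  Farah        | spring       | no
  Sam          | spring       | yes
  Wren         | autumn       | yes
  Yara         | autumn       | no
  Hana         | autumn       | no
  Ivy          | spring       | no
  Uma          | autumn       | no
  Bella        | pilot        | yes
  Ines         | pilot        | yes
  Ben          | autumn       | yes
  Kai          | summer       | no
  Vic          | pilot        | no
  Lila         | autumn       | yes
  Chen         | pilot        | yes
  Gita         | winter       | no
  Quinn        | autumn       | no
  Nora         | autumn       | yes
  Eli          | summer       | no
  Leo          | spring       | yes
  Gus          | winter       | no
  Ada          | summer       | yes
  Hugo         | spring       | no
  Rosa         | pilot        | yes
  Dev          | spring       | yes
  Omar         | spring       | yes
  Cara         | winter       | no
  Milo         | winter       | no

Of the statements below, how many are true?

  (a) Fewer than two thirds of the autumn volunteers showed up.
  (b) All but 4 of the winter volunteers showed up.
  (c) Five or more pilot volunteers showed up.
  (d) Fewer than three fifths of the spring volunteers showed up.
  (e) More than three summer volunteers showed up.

(a) autumn: |A| = 9, |A ∩ B| = 5; needs |A ∩ B| / |A| < 2/3 — true.
(b) winter: |A| = 5, |A ∩ B| = 0; needs |A ∖ B| = 4 — false.
(c) pilot: |A| = 7, |A ∩ B| = 5; needs |A ∩ B| ≥ 5 — true.
(d) spring: |A| = 8, |A ∩ B| = 4; needs |A ∩ B| / |A| < 3/5 — true.
(e) summer: |A| = 5, |A ∩ B| = 3; needs |A ∩ B| > 3 — false.

3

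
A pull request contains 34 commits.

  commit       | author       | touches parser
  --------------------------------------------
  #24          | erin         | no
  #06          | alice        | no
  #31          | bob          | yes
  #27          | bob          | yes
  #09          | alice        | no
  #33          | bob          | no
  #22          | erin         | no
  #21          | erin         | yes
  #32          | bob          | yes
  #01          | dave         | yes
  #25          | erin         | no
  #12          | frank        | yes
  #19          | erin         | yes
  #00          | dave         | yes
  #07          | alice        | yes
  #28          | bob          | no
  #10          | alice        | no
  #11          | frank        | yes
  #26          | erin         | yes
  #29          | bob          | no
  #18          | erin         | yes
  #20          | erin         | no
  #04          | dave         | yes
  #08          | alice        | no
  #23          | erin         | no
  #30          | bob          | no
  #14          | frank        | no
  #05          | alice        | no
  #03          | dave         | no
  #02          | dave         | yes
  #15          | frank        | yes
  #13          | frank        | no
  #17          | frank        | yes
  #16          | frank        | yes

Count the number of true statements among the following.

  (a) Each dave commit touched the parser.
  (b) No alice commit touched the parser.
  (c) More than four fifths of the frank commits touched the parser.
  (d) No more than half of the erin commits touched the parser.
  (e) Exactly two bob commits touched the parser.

1

(a) dave: |A| = 5, |A ∩ B| = 4; needs A ⊆ B, i.e. every element of A is in B (|A ∖ B| = 0) — false.
(b) alice: |A| = 6, |A ∩ B| = 1; needs A ∩ B = ∅ (|A ∩ B| = 0) — false.
(c) frank: |A| = 7, |A ∩ B| = 5; needs |A ∩ B| / |A| > 4/5 — false.
(d) erin: |A| = 9, |A ∩ B| = 4; needs |A ∩ B| ≤ |A ∖ B| — true.
(e) bob: |A| = 7, |A ∩ B| = 3; needs |A ∩ B| = 2 — false.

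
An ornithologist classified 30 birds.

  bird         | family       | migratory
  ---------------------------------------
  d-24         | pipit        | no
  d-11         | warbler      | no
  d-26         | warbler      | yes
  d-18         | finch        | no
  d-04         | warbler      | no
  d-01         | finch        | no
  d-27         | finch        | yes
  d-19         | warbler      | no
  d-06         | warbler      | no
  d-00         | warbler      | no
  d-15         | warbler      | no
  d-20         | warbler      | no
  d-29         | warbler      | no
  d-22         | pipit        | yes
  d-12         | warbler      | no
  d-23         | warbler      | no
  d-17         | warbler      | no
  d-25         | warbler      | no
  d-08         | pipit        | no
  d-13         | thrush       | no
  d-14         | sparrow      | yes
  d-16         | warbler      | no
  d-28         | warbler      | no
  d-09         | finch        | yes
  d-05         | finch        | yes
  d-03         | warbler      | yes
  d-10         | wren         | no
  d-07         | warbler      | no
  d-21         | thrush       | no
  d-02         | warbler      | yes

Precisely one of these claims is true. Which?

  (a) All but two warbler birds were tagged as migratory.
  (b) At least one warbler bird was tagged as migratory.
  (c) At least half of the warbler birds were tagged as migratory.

(b)

|A| = 18, |A ∩ B| = 3, |A ∖ B| = 15.
(a) requires |A ∖ B| = 2: false.
(b) requires A ∩ B ≠ ∅ (|A ∩ B| ≥ 1): true.
(c) requires |A ∩ B| ≥ |A ∖ B|: false.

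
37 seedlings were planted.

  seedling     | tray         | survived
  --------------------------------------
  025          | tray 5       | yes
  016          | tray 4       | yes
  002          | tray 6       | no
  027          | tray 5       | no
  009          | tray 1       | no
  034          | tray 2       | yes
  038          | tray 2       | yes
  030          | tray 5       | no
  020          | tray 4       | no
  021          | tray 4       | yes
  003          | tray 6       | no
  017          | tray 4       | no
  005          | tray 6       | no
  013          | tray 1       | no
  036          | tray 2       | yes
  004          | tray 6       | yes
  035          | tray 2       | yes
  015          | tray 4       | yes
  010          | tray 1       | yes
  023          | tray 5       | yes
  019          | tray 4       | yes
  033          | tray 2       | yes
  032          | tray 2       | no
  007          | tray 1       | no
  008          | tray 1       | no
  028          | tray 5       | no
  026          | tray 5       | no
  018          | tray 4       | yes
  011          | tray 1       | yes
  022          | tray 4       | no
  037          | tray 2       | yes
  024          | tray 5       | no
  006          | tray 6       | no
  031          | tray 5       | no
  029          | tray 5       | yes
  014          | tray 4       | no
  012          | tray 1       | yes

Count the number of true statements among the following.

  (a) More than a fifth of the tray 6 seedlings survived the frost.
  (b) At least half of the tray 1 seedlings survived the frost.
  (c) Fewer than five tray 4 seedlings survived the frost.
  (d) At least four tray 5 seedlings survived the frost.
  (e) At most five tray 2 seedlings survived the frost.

0

(a) tray 6: |A| = 5, |A ∩ B| = 1; needs |A ∩ B| / |A| > 1/5 — false.
(b) tray 1: |A| = 7, |A ∩ B| = 3; needs |A ∩ B| ≥ |A ∖ B| — false.
(c) tray 4: |A| = 9, |A ∩ B| = 5; needs |A ∩ B| < 5 — false.
(d) tray 5: |A| = 9, |A ∩ B| = 3; needs |A ∩ B| ≥ 4 — false.
(e) tray 2: |A| = 7, |A ∩ B| = 6; needs |A ∩ B| ≤ 5 — false.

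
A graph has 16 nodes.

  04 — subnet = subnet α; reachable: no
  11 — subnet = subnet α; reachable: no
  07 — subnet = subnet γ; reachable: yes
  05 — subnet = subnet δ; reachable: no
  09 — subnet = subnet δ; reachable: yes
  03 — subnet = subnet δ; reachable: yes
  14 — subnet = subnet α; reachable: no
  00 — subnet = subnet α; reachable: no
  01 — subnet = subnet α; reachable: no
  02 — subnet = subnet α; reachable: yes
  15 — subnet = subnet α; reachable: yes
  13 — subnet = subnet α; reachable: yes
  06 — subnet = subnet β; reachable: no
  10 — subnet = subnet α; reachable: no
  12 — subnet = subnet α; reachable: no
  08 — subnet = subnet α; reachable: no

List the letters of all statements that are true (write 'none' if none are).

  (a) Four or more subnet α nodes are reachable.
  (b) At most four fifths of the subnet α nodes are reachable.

(b)

|A| = 11, |A ∩ B| = 3, |A ∖ B| = 8.
(a) |A ∩ B| ≥ 4: fails.
(b) |A ∩ B| / |A| ≤ 4/5: holds.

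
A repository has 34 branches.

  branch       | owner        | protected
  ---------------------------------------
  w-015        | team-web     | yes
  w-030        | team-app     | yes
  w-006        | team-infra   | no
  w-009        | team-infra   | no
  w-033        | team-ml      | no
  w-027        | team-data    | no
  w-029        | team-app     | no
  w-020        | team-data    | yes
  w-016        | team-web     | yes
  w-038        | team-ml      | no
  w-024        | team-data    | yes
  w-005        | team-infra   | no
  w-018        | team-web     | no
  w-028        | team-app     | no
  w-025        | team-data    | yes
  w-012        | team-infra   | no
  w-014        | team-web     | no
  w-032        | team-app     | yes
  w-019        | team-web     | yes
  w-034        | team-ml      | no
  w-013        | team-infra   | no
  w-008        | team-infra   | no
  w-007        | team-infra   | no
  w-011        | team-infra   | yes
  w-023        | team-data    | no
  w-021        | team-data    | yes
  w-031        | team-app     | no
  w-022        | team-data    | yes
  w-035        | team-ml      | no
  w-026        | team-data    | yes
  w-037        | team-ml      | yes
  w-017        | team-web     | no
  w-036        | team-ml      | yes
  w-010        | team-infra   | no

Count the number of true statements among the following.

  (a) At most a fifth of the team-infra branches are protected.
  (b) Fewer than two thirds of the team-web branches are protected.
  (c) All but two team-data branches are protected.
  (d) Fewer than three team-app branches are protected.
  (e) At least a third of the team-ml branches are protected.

(a) team-infra: |A| = 9, |A ∩ B| = 1; needs |A ∩ B| / |A| ≤ 1/5 — true.
(b) team-web: |A| = 6, |A ∩ B| = 3; needs |A ∩ B| / |A| < 2/3 — true.
(c) team-data: |A| = 8, |A ∩ B| = 6; needs |A ∖ B| = 2 — true.
(d) team-app: |A| = 5, |A ∩ B| = 2; needs |A ∩ B| < 3 — true.
(e) team-ml: |A| = 6, |A ∩ B| = 2; needs |A ∩ B| / |A| ≥ 1/3 — true.

5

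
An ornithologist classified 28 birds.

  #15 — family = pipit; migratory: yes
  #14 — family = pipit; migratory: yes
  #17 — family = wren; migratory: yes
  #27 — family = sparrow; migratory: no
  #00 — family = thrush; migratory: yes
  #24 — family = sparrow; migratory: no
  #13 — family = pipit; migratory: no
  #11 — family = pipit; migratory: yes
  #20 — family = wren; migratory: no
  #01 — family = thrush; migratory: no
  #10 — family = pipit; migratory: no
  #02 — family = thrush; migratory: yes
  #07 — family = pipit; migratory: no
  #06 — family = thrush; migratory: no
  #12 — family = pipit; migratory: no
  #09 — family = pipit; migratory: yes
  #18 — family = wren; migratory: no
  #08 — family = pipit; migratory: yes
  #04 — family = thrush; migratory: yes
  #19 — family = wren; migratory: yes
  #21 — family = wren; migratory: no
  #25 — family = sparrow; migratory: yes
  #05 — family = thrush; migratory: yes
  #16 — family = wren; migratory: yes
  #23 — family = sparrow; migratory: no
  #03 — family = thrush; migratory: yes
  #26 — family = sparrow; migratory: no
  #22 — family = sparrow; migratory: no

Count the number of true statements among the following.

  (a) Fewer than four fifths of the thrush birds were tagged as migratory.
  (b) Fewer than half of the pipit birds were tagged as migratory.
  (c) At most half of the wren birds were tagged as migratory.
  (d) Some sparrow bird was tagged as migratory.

(a) thrush: |A| = 7, |A ∩ B| = 5; needs |A ∩ B| / |A| < 4/5 — true.
(b) pipit: |A| = 9, |A ∩ B| = 5; needs |A ∩ B| < |A ∖ B| — false.
(c) wren: |A| = 6, |A ∩ B| = 3; needs |A ∩ B| ≤ |A ∖ B| — true.
(d) sparrow: |A| = 6, |A ∩ B| = 1; needs A ∩ B ≠ ∅ (|A ∩ B| ≥ 1) — true.

3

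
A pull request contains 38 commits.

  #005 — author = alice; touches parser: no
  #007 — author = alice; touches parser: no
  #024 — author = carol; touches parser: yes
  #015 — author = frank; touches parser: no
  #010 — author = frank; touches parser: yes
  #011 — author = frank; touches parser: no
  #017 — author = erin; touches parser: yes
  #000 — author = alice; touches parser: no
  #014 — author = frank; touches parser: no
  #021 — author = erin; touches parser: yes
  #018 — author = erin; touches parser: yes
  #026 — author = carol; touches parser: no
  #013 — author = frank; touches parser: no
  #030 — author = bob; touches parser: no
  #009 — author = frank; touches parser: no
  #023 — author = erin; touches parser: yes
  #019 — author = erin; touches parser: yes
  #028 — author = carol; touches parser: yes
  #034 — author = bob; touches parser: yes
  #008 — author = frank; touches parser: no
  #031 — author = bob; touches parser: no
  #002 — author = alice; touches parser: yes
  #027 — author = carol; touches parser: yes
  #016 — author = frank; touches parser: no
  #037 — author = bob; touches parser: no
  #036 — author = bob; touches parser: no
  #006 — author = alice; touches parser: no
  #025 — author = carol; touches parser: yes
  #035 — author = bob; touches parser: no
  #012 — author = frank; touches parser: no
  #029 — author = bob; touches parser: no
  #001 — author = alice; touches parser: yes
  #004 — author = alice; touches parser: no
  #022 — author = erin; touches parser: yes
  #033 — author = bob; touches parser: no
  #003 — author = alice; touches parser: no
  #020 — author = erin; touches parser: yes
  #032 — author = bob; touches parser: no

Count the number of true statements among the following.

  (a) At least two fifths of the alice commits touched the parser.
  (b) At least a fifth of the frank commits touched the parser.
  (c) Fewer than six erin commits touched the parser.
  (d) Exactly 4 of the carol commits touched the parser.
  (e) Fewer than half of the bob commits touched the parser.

2

(a) alice: |A| = 8, |A ∩ B| = 2; needs |A ∩ B| / |A| ≥ 2/5 — false.
(b) frank: |A| = 9, |A ∩ B| = 1; needs |A ∩ B| / |A| ≥ 1/5 — false.
(c) erin: |A| = 7, |A ∩ B| = 7; needs |A ∩ B| < 6 — false.
(d) carol: |A| = 5, |A ∩ B| = 4; needs |A ∩ B| = 4 — true.
(e) bob: |A| = 9, |A ∩ B| = 1; needs |A ∩ B| < |A ∖ B| — true.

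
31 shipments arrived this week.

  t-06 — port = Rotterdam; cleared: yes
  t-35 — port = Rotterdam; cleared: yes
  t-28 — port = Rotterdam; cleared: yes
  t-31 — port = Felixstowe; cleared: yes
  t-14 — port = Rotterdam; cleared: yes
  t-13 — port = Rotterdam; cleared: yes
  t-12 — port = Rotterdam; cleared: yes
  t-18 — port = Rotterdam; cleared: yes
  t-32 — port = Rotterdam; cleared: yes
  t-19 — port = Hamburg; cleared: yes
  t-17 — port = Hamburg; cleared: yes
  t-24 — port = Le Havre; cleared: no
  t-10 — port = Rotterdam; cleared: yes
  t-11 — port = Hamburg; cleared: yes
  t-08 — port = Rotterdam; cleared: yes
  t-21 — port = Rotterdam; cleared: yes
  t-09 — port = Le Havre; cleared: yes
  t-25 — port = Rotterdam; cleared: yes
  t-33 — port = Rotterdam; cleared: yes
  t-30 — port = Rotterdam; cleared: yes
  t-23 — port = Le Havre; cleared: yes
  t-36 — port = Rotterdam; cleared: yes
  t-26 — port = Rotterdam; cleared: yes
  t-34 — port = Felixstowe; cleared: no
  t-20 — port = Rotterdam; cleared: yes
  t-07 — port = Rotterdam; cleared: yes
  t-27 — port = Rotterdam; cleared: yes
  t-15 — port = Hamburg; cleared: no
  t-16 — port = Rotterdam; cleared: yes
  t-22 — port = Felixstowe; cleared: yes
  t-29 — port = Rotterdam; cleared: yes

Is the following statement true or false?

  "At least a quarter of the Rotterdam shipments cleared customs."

True

The determiner here denotes the relation: |A ∩ B| / |A| ≥ 1/4.
|A| = 21, |A ∩ B| = 21, |A ∖ B| = 0.
|A ∩ B|/|A| = 21/21, so the statement is true.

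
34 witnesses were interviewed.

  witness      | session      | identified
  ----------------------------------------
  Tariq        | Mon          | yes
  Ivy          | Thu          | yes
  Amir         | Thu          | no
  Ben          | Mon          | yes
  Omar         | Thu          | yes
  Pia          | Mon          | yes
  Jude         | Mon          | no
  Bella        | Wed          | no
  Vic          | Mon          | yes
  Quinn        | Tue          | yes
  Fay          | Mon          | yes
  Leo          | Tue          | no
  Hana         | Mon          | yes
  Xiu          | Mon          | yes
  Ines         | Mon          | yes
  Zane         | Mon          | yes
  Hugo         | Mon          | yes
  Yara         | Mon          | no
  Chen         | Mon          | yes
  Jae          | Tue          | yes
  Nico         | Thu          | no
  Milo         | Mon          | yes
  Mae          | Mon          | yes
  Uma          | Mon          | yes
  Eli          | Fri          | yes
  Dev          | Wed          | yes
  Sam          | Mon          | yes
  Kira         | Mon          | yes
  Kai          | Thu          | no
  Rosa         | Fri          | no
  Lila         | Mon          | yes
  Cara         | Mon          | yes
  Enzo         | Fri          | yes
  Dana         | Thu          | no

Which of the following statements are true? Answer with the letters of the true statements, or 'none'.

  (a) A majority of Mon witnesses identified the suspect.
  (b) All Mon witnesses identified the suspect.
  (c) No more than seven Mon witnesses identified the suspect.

|A| = 20, |A ∩ B| = 18, |A ∖ B| = 2.
(a) |A ∩ B| > |A ∖ B|: holds.
(b) A ⊆ B, i.e. every element of A is in B (|A ∖ B| = 0): fails.
(c) |A ∩ B| ≤ 7: fails.

(a)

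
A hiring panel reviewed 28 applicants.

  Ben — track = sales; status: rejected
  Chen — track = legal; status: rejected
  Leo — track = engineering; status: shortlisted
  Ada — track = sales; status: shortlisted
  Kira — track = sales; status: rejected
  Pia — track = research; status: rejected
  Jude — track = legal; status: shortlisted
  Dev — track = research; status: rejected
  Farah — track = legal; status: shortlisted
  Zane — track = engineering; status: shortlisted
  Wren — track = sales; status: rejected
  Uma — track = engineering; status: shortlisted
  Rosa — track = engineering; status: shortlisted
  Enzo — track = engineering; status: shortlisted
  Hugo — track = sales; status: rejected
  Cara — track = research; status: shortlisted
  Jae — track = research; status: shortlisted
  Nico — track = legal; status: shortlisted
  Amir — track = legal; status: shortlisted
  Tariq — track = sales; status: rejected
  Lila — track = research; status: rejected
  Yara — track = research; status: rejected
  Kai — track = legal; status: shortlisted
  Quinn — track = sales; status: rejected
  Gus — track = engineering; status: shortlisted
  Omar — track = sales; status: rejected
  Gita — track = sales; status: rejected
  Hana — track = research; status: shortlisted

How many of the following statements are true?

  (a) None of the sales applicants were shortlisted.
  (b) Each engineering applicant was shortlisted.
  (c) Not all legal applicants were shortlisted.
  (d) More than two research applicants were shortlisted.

3

(a) sales: |A| = 9, |A ∩ B| = 1; needs A ∩ B = ∅ (|A ∩ B| = 0) — false.
(b) engineering: |A| = 6, |A ∩ B| = 6; needs A ⊆ B, i.e. every element of A is in B (|A ∖ B| = 0) — true.
(c) legal: |A| = 6, |A ∩ B| = 5; needs A ⊄ B (|A ∖ B| ≥ 1) — true.
(d) research: |A| = 7, |A ∩ B| = 3; needs |A ∩ B| > 2 — true.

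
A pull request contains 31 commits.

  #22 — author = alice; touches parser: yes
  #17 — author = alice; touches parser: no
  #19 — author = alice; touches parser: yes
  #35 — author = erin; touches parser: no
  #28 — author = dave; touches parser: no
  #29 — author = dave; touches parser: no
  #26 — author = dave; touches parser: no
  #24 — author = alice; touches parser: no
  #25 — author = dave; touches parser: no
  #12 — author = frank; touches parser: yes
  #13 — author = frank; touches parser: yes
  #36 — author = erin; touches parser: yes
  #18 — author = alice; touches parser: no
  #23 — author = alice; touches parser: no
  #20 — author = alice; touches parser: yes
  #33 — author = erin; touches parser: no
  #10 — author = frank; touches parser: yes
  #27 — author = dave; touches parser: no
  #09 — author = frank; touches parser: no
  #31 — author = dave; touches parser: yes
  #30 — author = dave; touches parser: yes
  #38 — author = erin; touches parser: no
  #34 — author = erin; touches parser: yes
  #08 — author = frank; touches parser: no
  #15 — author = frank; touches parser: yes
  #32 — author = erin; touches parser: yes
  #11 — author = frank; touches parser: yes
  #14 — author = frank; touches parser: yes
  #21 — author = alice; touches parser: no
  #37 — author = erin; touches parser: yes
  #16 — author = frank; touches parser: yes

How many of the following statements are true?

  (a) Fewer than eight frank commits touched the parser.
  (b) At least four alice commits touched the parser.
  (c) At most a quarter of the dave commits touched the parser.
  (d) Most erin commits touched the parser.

(a) frank: |A| = 9, |A ∩ B| = 7; needs |A ∩ B| < 8 — true.
(b) alice: |A| = 8, |A ∩ B| = 3; needs |A ∩ B| ≥ 4 — false.
(c) dave: |A| = 7, |A ∩ B| = 2; needs |A ∩ B| / |A| ≤ 1/4 — false.
(d) erin: |A| = 7, |A ∩ B| = 4; needs |A ∩ B| > |A ∖ B| — true.

2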